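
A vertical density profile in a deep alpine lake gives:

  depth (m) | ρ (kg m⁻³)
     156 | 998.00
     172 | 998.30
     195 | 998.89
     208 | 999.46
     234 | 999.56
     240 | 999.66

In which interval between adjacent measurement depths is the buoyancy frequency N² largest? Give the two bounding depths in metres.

195–208 m

Compute the density gradient over each adjacent pair:
  156–172 m: Δρ/Δz = 0.30/16 = 0.019 kg m⁻⁴
  172–195 m: Δρ/Δz = 0.59/23 = 0.026 kg m⁻⁴
  195–208 m: Δρ/Δz = 0.57/13 = 0.044 kg m⁻⁴
  208–234 m: Δρ/Δz = 0.10/26 = 3.8 × 10⁻³ kg m⁻⁴
  234–240 m: Δρ/Δz = 0.10/6 = 0.017 kg m⁻⁴
The largest gradient is in the 195–208 m interval — the pycnocline.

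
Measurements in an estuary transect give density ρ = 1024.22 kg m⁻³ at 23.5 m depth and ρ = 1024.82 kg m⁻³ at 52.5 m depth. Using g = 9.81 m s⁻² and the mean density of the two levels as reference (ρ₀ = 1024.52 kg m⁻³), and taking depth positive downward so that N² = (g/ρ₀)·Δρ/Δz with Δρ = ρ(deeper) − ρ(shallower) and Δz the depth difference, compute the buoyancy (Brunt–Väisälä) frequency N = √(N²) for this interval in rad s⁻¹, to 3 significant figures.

Δρ = 1024.82 − 1024.22 = 0.60 kg m⁻³ over Δz = 52.5 − 23.5 = 29 m.
N² = (9.81/1024.52) × (0.60/29) = 1.9811 × 10⁻⁴ s⁻².
N = √(1.9811 × 10⁻⁴) = 0.014075 rad s⁻¹ ≈ 0.0141 rad s⁻¹.
N² > 0, so the interval is statically stable.

0.0141 rad s⁻¹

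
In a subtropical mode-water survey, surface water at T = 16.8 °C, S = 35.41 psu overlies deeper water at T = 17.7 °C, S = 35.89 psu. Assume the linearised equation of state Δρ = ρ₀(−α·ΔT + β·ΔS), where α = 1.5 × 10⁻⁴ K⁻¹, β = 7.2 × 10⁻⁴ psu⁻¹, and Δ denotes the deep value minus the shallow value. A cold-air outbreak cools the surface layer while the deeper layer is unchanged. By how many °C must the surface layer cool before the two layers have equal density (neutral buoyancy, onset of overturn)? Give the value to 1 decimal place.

Neutral buoyancy requires Δρ = 0, i.e. −α(T_deep − T_surf′) + β(S_deep − S_surf) = 0.
T_surf′ = T_deep − (β/α)·ΔS = 17.7 − (7.2 × 10⁻⁴/1.5 × 10⁻⁴)·(+0.48) = 15.396 °C.
Cooling required: 16.8 − (15.396) = 1.404 °C.

1.4 °C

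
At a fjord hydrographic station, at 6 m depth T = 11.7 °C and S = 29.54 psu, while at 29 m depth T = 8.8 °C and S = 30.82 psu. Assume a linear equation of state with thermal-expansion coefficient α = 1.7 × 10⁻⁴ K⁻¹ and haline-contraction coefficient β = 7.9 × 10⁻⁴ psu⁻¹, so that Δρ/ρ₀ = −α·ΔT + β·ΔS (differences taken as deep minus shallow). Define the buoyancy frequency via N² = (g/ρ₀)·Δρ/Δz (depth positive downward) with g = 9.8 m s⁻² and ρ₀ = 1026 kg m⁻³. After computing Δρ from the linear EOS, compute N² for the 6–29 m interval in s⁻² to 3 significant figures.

ΔT = -2.9 K, ΔS = +1.28 psu (deep − shallow).
Δρ/ρ₀ = −αΔT + βΔS = 4.93 × 10⁻⁴ + 1.0112 × 10⁻³ = 1.5042 × 10⁻³, so Δρ ≈ 1.543 kg m⁻³.
N² = (g/ρ₀)·Δρ/Δz = g·(Δρ/ρ₀)/Δz = 9.8 × 1.5042 × 10⁻³ / 23 = 6.4092 × 10⁻⁴ s⁻² ≈ 6.41 × 10⁻⁴ s⁻².

6.41 × 10⁻⁴ s⁻²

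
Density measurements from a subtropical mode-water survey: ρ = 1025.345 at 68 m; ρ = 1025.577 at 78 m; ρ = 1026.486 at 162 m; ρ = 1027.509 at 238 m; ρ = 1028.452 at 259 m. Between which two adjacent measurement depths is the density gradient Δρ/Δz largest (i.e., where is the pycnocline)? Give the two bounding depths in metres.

238–259 m

Compute the density gradient over each adjacent pair:
  68–78 m: Δρ/Δz = 0.232/10 = 0.023 kg m⁻⁴
  78–162 m: Δρ/Δz = 0.909/84 = 0.011 kg m⁻⁴
  162–238 m: Δρ/Δz = 1.023/76 = 0.013 kg m⁻⁴
  238–259 m: Δρ/Δz = 0.943/21 = 0.045 kg m⁻⁴
The largest gradient is in the 238–259 m interval — the pycnocline.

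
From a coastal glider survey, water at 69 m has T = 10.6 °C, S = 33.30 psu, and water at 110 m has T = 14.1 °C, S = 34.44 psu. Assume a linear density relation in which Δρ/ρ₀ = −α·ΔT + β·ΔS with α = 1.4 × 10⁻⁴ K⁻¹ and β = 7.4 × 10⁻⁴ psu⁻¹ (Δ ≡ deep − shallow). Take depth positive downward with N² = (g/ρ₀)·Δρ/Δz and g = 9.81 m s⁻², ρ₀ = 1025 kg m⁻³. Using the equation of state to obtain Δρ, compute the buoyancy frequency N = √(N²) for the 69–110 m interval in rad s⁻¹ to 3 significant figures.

9.20 × 10⁻³ rad s⁻¹

ΔT = +3.5 K, ΔS = +1.14 psu (deep − shallow).
Δρ/ρ₀ = −αΔT + βΔS = -4.90 × 10⁻⁴ + 8.436 × 10⁻⁴ = 3.536 × 10⁻⁴, so Δρ ≈ 0.3624 kg m⁻³.
N² = (g/ρ₀)·Δρ/Δz = g·(Δρ/ρ₀)/Δz = 9.81 × 3.536 × 10⁻⁴ / 41 = 8.4605 × 10⁻⁵ s⁻².
N = √(8.4605 × 10⁻⁵) = 9.1981 × 10⁻³ rad s⁻¹ ≈ 9.20 × 10⁻³ rad s⁻¹.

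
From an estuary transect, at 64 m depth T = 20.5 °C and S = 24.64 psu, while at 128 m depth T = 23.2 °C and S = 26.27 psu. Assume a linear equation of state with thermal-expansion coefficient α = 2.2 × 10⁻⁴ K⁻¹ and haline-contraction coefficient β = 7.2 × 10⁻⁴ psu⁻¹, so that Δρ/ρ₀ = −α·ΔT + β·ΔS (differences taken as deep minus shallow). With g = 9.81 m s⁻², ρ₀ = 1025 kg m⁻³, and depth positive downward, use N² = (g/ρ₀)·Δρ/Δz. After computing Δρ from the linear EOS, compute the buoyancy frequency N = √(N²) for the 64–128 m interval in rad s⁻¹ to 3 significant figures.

9.43 × 10⁻³ rad s⁻¹

ΔT = +2.7 K, ΔS = +1.63 psu (deep − shallow).
Δρ/ρ₀ = −αΔT + βΔS = -5.94 × 10⁻⁴ + 1.1736 × 10⁻³ = 5.796 × 10⁻⁴, so Δρ ≈ 0.5941 kg m⁻³.
N² = (g/ρ₀)·Δρ/Δz = g·(Δρ/ρ₀)/Δz = 9.81 × 5.796 × 10⁻⁴ / 64 = 8.8842 × 10⁻⁵ s⁻².
N = √(8.8842 × 10⁻⁵) = 9.4256 × 10⁻³ rad s⁻¹ ≈ 9.43 × 10⁻³ rad s⁻¹.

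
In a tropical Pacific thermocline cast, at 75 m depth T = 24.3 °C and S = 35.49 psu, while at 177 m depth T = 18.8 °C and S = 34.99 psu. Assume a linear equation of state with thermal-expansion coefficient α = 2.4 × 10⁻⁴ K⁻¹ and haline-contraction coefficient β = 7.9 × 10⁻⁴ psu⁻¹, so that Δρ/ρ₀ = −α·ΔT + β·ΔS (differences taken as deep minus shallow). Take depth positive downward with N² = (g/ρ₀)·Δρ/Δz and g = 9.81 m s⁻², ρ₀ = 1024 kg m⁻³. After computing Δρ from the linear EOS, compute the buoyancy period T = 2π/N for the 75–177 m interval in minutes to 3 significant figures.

ΔT = -5.5 K, ΔS = -0.50 psu (deep − shallow).
Δρ/ρ₀ = −αΔT + βΔS = 1.32 × 10⁻³ − 3.95 × 10⁻⁴ = 9.25 × 10⁻⁴, so Δρ ≈ 0.9472 kg m⁻³.
N² = (g/ρ₀)·Δρ/Δz = g·(Δρ/ρ₀)/Δz = 9.81 × 9.25 × 10⁻⁴ / 102 = 8.8963 × 10⁻⁵ s⁻².
N = √(8.8963 × 10⁻⁵) = 9.4320 × 10⁻³ rad s⁻¹ → T = 2π/N = 666.16 s = 11.103 min ≈ 11.1 min.

11.1 min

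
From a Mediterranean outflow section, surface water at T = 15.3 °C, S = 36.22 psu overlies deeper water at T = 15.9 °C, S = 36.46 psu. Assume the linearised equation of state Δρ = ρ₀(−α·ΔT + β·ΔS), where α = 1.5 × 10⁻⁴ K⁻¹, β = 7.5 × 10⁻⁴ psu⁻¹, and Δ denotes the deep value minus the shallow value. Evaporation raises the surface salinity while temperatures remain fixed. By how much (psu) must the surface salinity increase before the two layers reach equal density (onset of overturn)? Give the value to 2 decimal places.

0.12 psu

Neutral buoyancy requires −α(T_deep − T_surf) + β(S_deep − S_surf′) = 0.
S_surf′ = S_deep − (α/β)·ΔT = 36.46 − (1.5 × 10⁻⁴/7.5 × 10⁻⁴)·(+0.6) = 36.3400 psu.
Increase required: 36.3400 − 36.22 = 0.1200 psu.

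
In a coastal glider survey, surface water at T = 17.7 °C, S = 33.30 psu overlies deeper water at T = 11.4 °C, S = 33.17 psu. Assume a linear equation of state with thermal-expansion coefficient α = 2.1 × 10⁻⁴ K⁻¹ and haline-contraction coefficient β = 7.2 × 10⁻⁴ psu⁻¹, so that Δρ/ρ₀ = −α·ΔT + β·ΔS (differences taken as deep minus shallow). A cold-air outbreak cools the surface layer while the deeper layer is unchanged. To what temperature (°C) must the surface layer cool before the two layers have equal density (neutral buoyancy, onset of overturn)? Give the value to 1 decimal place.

Neutral buoyancy requires Δρ = 0, i.e. −α(T_deep − T_surf′) + β(S_deep − S_surf) = 0.
T_surf′ = T_deep − (β/α)·ΔS = 11.4 − (7.2 × 10⁻⁴/2.1 × 10⁻⁴)·(-0.13) = 11.846 °C.
Cooling required: 17.7 − (11.846) = 5.854 °C.

11.8 °C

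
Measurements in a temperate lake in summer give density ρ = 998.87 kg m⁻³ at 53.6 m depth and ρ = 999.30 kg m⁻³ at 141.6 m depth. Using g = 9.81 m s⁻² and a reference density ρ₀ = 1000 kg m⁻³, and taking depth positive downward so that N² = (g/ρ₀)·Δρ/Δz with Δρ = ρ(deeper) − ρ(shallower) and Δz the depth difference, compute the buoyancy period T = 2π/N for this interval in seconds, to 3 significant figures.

908 s

Δρ = 999.30 − 998.87 = 0.43 kg m⁻³ over Δz = 141.6 − 53.6 = 88 m.
N² = (9.81/1000) × (0.43/88) = 4.7935 × 10⁻⁵ s⁻².
N = √(4.7935 × 10⁻⁵) = 6.9235 × 10⁻³ rad s⁻¹, so T = 2π/N = 907.52 s ≈ 908 s.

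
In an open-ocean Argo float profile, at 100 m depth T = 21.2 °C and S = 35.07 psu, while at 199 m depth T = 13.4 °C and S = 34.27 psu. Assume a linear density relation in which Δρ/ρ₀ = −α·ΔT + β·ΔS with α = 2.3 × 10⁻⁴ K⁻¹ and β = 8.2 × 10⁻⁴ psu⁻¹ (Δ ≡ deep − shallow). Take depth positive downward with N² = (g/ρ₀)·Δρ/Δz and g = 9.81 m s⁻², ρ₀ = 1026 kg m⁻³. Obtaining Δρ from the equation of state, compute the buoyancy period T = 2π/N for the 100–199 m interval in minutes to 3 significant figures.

ΔT = -7.8 K, ΔS = -0.80 psu (deep − shallow).
Δρ/ρ₀ = −αΔT + βΔS = 1.794 × 10⁻³ − 6.56 × 10⁻⁴ = 1.138 × 10⁻³, so Δρ ≈ 1.168 kg m⁻³.
N² = (g/ρ₀)·Δρ/Δz = g·(Δρ/ρ₀)/Δz = 9.81 × 1.138 × 10⁻³ / 99 = 1.1277 × 10⁻⁴ s⁻².
N = √(1.1277 × 10⁻⁴) = 0.010619 rad s⁻¹ → T = 2π/N = 591.69 s = 9.8615 min ≈ 9.86 min.

9.86 min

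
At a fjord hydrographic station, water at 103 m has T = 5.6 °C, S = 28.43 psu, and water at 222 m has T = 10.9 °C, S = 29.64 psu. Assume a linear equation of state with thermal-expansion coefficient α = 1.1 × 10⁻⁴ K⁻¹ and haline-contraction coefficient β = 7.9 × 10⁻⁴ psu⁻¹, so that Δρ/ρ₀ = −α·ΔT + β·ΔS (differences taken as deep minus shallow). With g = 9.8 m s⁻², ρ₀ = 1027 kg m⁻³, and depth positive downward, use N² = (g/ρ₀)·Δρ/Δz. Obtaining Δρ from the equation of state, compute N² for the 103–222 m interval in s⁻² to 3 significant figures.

3.07 × 10⁻⁵ s⁻²

ΔT = +5.3 K, ΔS = +1.21 psu (deep − shallow).
Δρ/ρ₀ = −αΔT + βΔS = -5.83 × 10⁻⁴ + 9.559 × 10⁻⁴ = 3.729 × 10⁻⁴, so Δρ ≈ 0.3830 kg m⁻³.
N² = (g/ρ₀)·Δρ/Δz = g·(Δρ/ρ₀)/Δz = 9.8 × 3.729 × 10⁻⁴ / 119 = 3.0709 × 10⁻⁵ s⁻² ≈ 3.07 × 10⁻⁵ s⁻².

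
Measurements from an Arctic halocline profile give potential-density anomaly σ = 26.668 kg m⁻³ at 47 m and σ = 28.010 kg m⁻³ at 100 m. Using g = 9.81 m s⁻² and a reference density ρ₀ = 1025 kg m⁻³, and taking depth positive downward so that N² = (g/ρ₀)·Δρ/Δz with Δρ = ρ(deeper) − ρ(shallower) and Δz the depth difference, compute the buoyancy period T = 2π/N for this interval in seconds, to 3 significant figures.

404 s

Δρ = 1028.010 − 1026.668 = 1.342 kg m⁻³ over Δz = 100 − 47 = 53 m.
N² = (9.81/1025) × (1.342/53) = 2.4234 × 10⁻⁴ s⁻².
N = √(2.4234 × 10⁻⁴) = 0.015567 rad s⁻¹, so T = 2π/N = 403.62 s ≈ 404 s.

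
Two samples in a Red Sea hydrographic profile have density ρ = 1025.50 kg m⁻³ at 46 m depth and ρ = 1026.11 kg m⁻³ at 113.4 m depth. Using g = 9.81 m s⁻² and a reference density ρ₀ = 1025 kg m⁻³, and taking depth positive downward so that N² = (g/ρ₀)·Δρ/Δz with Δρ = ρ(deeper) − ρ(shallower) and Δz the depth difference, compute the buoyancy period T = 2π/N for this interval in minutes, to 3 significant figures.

Δρ = 1026.11 − 1025.50 = 0.61 kg m⁻³ over Δz = 113.4 − 46 = 67.4 m.
N² = (9.81/1025) × (0.61/67.4) = 8.6619 × 10⁻⁵ s⁻².
N = √(8.6619 × 10⁻⁵) = 9.3069 × 10⁻³ rad s⁻¹, so T = 2π/N = 675.11 s = 11.252 min ≈ 11.3 min.

11.3 min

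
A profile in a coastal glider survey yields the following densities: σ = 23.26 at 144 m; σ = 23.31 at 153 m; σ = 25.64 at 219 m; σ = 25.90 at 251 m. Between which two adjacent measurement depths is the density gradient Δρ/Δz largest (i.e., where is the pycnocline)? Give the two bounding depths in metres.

Compute the density gradient over each adjacent pair:
  144–153 m: Δρ/Δz = 0.05/9 = 5.6 × 10⁻³ kg m⁻⁴
  153–219 m: Δρ/Δz = 2.33/66 = 0.035 kg m⁻⁴
  219–251 m: Δρ/Δz = 0.26/32 = 8.1 × 10⁻³ kg m⁻⁴
The largest gradient is in the 153–219 m interval — the pycnocline.

153–219 m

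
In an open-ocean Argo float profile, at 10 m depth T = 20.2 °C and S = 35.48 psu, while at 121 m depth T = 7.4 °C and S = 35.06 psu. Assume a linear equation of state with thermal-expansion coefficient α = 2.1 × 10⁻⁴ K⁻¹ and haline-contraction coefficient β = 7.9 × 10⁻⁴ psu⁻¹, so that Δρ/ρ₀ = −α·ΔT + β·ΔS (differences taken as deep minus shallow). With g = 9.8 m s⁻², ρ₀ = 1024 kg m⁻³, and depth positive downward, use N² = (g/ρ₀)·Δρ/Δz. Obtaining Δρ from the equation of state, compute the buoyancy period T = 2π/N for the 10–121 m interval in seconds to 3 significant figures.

436 s

ΔT = -12.8 K, ΔS = -0.42 psu (deep − shallow).
Δρ/ρ₀ = −αΔT + βΔS = 2.688 × 10⁻³ − 3.318 × 10⁻⁴ = 2.3562 × 10⁻³, so Δρ ≈ 2.413 kg m⁻³.
N² = (g/ρ₀)·Δρ/Δz = g·(Δρ/ρ₀)/Δz = 9.8 × 2.3562 × 10⁻³ / 111 = 2.0802 × 10⁻⁴ s⁻².
N = √(2.0802 × 10⁻⁴) = 0.014423 rad s⁻¹ → T = 2π/N = 435.64 s ≈ 436 s.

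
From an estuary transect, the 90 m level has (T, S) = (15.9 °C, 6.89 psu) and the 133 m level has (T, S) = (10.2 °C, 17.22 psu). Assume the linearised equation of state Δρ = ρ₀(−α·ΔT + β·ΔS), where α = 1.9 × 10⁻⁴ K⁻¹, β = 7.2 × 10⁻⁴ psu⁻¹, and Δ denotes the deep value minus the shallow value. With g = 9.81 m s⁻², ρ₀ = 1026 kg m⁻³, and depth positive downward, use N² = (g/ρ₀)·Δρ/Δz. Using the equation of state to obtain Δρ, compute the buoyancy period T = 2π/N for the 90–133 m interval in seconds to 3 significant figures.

143 s

ΔT = -5.7 K, ΔS = +10.33 psu (deep − shallow).
Δρ/ρ₀ = −αΔT + βΔS = 1.083 × 10⁻³ + 7.4376 × 10⁻³ = 8.5206 × 10⁻³, so Δρ ≈ 8.742 kg m⁻³.
N² = (g/ρ₀)·Δρ/Δz = g·(Δρ/ρ₀)/Δz = 9.81 × 8.5206 × 10⁻³ / 43 = 1.9439 × 10⁻³ s⁻².
N = √(1.9439 × 10⁻³) = 0.044090 rad s⁻¹ → T = 2π/N = 142.51 s ≈ 143 s.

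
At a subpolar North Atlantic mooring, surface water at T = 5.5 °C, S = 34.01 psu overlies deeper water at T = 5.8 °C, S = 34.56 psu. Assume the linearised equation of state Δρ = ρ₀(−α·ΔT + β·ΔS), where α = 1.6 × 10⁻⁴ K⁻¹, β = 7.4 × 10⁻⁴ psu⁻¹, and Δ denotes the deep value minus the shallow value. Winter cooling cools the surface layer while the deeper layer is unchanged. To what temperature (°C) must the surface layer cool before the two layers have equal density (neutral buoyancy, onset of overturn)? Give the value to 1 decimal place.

Neutral buoyancy requires Δρ = 0, i.e. −α(T_deep − T_surf′) + β(S_deep − S_surf) = 0.
T_surf′ = T_deep − (β/α)·ΔS = 5.8 − (7.4 × 10⁻⁴/1.6 × 10⁻⁴)·(+0.55) = 3.256 °C.
Cooling required: 5.5 − (3.256) = 2.244 °C.

3.3 °C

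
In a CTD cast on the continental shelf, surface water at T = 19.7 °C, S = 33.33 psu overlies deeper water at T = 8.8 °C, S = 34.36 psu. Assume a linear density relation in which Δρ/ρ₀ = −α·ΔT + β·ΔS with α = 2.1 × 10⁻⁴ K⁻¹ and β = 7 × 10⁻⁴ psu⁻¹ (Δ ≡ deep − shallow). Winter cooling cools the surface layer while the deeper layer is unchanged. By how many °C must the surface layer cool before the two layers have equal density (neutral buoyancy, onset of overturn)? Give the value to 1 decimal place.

14.3 °C

Neutral buoyancy requires Δρ = 0, i.e. −α(T_deep − T_surf′) + β(S_deep − S_surf) = 0.
T_surf′ = T_deep − (β/α)·ΔS = 8.8 − (7 × 10⁻⁴/2.1 × 10⁻⁴)·(+1.03) = 5.367 °C.
Cooling required: 19.7 − (5.367) = 14.333 °C.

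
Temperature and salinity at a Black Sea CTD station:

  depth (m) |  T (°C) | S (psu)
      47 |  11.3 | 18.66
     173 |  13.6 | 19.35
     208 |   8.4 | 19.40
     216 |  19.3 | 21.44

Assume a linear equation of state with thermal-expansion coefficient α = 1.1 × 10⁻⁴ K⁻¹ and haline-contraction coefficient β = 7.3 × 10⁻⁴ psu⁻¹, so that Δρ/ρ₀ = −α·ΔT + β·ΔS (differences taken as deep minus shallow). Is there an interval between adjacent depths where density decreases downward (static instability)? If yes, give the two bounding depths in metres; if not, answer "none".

Evaluate Δρ/ρ₀ = −αΔT + βΔS across each adjacent pair:
  47–173 m: −αΔT+βΔS = −(1.1 × 10⁻⁴)(+2.3)+(7.3 × 10⁻⁴)(+0.69) = 2.5 × 10⁻⁴ → stable
  173–208 m: −αΔT+βΔS = −(1.1 × 10⁻⁴)(-5.2)+(7.3 × 10⁻⁴)(+0.05) = 6.1 × 10⁻⁴ → stable
  208–216 m: −αΔT+βΔS = −(1.1 × 10⁻⁴)(+10.9)+(7.3 × 10⁻⁴)(+2.04) = 2.9 × 10⁻⁴ → stable
Every interval has Δρ > 0: the column is stably stratified throughout.

none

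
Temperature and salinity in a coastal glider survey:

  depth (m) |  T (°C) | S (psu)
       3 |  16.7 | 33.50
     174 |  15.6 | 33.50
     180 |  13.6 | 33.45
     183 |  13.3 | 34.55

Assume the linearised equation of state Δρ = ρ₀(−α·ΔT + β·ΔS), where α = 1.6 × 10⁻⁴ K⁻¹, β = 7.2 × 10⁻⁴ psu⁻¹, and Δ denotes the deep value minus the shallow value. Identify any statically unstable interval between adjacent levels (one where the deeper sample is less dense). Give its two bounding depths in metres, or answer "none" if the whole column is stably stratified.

Evaluate Δρ/ρ₀ = −αΔT + βΔS across each adjacent pair:
  3–174 m: −αΔT+βΔS = −(1.6 × 10⁻⁴)(-1.1)+(7.2 × 10⁻⁴)(+0.00) = 1.8 × 10⁻⁴ → stable
  174–180 m: −αΔT+βΔS = −(1.6 × 10⁻⁴)(-2.0)+(7.2 × 10⁻⁴)(-0.05) = 2.8 × 10⁻⁴ → stable
  180–183 m: −αΔT+βΔS = −(1.6 × 10⁻⁴)(-0.3)+(7.2 × 10⁻⁴)(+1.10) = 8.4 × 10⁻⁴ → stable
Every interval has Δρ > 0: the column is stably stratified throughout.

none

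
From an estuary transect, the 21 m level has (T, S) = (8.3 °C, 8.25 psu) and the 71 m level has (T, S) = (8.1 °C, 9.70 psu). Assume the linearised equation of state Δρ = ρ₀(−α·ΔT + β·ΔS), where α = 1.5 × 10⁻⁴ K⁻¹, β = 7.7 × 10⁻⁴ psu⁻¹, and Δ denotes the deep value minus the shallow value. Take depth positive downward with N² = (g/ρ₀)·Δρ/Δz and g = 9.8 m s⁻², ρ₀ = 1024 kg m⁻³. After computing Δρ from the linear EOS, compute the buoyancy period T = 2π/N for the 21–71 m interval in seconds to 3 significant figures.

ΔT = -0.2 K, ΔS = +1.45 psu (deep − shallow).
Δρ/ρ₀ = −αΔT + βΔS = 3.00 × 10⁻⁵ + 1.1165 × 10⁻³ = 1.1465 × 10⁻³, so Δρ ≈ 1.174 kg m⁻³.
N² = (g/ρ₀)·Δρ/Δz = g·(Δρ/ρ₀)/Δz = 9.8 × 1.1465 × 10⁻³ / 50 = 2.2471 × 10⁻⁴ s⁻².
N = √(2.2471 × 10⁻⁴) = 0.014990 rad s⁻¹ → T = 2π/N = 419.16 s ≈ 419 s.

419 s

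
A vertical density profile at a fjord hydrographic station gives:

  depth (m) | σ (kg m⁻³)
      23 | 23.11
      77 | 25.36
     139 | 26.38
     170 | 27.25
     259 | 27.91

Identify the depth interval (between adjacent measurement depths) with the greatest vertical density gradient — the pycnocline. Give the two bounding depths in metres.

23–77 m

Compute the density gradient over each adjacent pair:
  23–77 m: Δρ/Δz = 2.25/54 = 0.042 kg m⁻⁴
  77–139 m: Δρ/Δz = 1.02/62 = 0.016 kg m⁻⁴
  139–170 m: Δρ/Δz = 0.87/31 = 0.028 kg m⁻⁴
  170–259 m: Δρ/Δz = 0.66/89 = 7.4 × 10⁻³ kg m⁻⁴
The largest gradient is in the 23–77 m interval — the pycnocline.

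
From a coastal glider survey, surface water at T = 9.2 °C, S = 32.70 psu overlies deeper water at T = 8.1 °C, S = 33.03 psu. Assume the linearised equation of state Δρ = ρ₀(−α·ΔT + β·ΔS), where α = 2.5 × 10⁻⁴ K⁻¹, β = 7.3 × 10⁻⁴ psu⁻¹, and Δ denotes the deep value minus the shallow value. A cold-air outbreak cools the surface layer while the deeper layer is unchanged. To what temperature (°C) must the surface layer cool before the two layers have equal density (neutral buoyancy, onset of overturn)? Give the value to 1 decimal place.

7.1 °C

Neutral buoyancy requires Δρ = 0, i.e. −α(T_deep − T_surf′) + β(S_deep − S_surf) = 0.
T_surf′ = T_deep − (β/α)·ΔS = 8.1 − (7.3 × 10⁻⁴/2.5 × 10⁻⁴)·(+0.33) = 7.136 °C.
Cooling required: 9.2 − (7.136) = 2.064 °C.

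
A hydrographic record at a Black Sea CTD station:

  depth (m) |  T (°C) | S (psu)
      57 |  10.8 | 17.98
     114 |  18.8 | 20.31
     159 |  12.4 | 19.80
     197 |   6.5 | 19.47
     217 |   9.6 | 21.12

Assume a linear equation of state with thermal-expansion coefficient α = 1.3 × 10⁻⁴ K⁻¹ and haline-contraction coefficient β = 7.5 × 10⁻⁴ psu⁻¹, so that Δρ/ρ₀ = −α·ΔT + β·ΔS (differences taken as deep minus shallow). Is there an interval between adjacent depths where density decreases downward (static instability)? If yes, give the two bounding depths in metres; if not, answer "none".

Evaluate Δρ/ρ₀ = −αΔT + βΔS across each adjacent pair:
  57–114 m: −αΔT+βΔS = −(1.3 × 10⁻⁴)(+8.0)+(7.5 × 10⁻⁴)(+2.33) = 7.1 × 10⁻⁴ → stable
  114–159 m: −αΔT+βΔS = −(1.3 × 10⁻⁴)(-6.4)+(7.5 × 10⁻⁴)(-0.51) = 4.5 × 10⁻⁴ → stable
  159–197 m: −αΔT+βΔS = −(1.3 × 10⁻⁴)(-5.9)+(7.5 × 10⁻⁴)(-0.33) = 5.2 × 10⁻⁴ → stable
  197–217 m: −αΔT+βΔS = −(1.3 × 10⁻⁴)(+3.1)+(7.5 × 10⁻⁴)(+1.65) = 8.3 × 10⁻⁴ → stable
Every interval has Δρ > 0: the column is stably stratified throughout.

none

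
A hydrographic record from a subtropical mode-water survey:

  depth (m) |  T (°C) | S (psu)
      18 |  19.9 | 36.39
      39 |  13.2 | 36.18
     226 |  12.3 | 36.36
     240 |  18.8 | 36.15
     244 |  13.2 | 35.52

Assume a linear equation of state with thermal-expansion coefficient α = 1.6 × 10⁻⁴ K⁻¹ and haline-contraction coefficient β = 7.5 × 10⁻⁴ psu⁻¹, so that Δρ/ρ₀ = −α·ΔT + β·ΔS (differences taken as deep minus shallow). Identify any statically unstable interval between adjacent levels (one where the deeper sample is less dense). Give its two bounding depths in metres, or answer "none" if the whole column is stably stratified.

226–240 m

Evaluate Δρ/ρ₀ = −αΔT + βΔS across each adjacent pair:
  18–39 m: −αΔT+βΔS = −(1.6 × 10⁻⁴)(-6.7)+(7.5 × 10⁻⁴)(-0.21) = 9.1 × 10⁻⁴ → stable
  39–226 m: −αΔT+βΔS = −(1.6 × 10⁻⁴)(-0.9)+(7.5 × 10⁻⁴)(+0.18) = 2.8 × 10⁻⁴ → stable
  226–240 m: −αΔT+βΔS = −(1.6 × 10⁻⁴)(+6.5)+(7.5 × 10⁻⁴)(-0.21) = -1.2 × 10⁻³ → UNSTABLE
  240–244 m: −αΔT+βΔS = −(1.6 × 10⁻⁴)(-5.6)+(7.5 × 10⁻⁴)(-0.63) = 4.2 × 10⁻⁴ → stable
The 226–240 m interval has Δρ < 0: lighter water underlies denser water.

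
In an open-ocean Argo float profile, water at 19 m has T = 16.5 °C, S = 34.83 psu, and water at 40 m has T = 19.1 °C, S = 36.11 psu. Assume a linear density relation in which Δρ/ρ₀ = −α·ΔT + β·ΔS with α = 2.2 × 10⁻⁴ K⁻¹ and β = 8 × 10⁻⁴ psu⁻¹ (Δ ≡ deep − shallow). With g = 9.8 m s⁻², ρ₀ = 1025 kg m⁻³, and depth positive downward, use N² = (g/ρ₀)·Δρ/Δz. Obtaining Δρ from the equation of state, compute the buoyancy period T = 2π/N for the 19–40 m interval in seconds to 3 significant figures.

ΔT = +2.6 K, ΔS = +1.28 psu (deep − shallow).
Δρ/ρ₀ = −αΔT + βΔS = -5.72 × 10⁻⁴ + 1.024 × 10⁻³ = 4.52 × 10⁻⁴, so Δρ ≈ 0.4633 kg m⁻³.
N² = (g/ρ₀)·Δρ/Δz = g·(Δρ/ρ₀)/Δz = 9.8 × 4.52 × 10⁻⁴ / 21 = 2.1093 × 10⁻⁴ s⁻².
N = √(2.1093 × 10⁻⁴) = 0.014523 rad s⁻¹ → T = 2π/N = 432.64 s ≈ 433 s.

433 s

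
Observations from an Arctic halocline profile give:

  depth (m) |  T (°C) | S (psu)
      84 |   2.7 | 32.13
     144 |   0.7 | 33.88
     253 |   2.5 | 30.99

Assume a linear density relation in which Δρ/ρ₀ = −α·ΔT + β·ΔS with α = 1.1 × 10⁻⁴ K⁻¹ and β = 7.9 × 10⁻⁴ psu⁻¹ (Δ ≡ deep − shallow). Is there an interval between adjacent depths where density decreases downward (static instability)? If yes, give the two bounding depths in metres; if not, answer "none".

144–253 m

Evaluate Δρ/ρ₀ = −αΔT + βΔS across each adjacent pair:
  84–144 m: −αΔT+βΔS = −(1.1 × 10⁻⁴)(-2.0)+(7.9 × 10⁻⁴)(+1.75) = 1.6 × 10⁻³ → stable
  144–253 m: −αΔT+βΔS = −(1.1 × 10⁻⁴)(+1.8)+(7.9 × 10⁻⁴)(-2.89) = -2.5 × 10⁻³ → UNSTABLE
The 144–253 m interval has Δρ < 0: lighter water underlies denser water.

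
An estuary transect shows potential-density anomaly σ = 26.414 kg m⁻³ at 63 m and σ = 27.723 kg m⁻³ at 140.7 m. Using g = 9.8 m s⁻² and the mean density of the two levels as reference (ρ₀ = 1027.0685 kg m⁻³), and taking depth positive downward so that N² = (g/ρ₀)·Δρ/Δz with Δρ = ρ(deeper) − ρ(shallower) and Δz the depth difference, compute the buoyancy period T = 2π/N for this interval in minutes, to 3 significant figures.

Δρ = 1027.723 − 1026.414 = 1.309 kg m⁻³ over Δz = 140.7 − 63 = 77.7 m.
N² = (9.8/1027.0685) × (1.309/77.7) = 1.6075 × 10⁻⁴ s⁻².
N = √(1.6075 × 10⁻⁴) = 0.012679 rad s⁻¹, so T = 2π/N = 495.56 s = 8.2593 min ≈ 8.26 min.

8.26 min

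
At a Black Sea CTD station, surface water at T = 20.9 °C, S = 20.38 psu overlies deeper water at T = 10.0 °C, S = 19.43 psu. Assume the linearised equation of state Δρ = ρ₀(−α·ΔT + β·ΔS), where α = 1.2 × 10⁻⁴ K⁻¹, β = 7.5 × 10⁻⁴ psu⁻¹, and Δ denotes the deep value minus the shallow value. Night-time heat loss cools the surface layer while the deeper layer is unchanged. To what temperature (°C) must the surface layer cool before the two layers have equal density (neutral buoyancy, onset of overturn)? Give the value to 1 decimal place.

Neutral buoyancy requires Δρ = 0, i.e. −α(T_deep − T_surf′) + β(S_deep − S_surf) = 0.
T_surf′ = T_deep − (β/α)·ΔS = 10.0 − (7.5 × 10⁻⁴/1.2 × 10⁻⁴)·(-0.95) = 15.938 °C.
Cooling required: 20.9 − (15.938) = 4.962 °C.

15.9 °C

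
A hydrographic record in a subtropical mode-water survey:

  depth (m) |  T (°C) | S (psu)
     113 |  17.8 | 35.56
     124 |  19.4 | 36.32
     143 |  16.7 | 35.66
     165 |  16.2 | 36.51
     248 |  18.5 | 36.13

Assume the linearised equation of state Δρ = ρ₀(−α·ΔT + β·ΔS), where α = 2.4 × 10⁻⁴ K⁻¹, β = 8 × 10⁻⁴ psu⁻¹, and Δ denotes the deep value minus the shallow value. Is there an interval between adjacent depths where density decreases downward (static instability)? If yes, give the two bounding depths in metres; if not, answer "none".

Evaluate Δρ/ρ₀ = −αΔT + βΔS across each adjacent pair:
  113–124 m: −αΔT+βΔS = −(2.4 × 10⁻⁴)(+1.6)+(8 × 10⁻⁴)(+0.76) = 2.2 × 10⁻⁴ → stable
  124–143 m: −αΔT+βΔS = −(2.4 × 10⁻⁴)(-2.7)+(8 × 10⁻⁴)(-0.66) = 1.2 × 10⁻⁴ → stable
  143–165 m: −αΔT+βΔS = −(2.4 × 10⁻⁴)(-0.5)+(8 × 10⁻⁴)(+0.85) = 8.0 × 10⁻⁴ → stable
  165–248 m: −αΔT+βΔS = −(2.4 × 10⁻⁴)(+2.3)+(8 × 10⁻⁴)(-0.38) = -8.6 × 10⁻⁴ → UNSTABLE
The 165–248 m interval has Δρ < 0: lighter water underlies denser water.

165–248 m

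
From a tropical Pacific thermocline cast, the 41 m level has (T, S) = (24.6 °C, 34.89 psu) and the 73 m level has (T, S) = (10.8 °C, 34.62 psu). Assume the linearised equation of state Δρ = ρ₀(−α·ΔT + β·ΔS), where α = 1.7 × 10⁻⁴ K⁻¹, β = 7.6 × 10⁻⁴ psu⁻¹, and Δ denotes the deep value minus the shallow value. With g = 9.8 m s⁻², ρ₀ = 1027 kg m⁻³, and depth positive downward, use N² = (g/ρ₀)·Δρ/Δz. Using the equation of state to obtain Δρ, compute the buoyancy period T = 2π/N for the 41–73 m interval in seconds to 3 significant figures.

245 s

ΔT = -13.8 K, ΔS = -0.27 psu (deep − shallow).
Δρ/ρ₀ = −αΔT + βΔS = 2.346 × 10⁻³ − 2.052 × 10⁻⁴ = 2.1408 × 10⁻³, so Δρ ≈ 2.199 kg m⁻³.
N² = (g/ρ₀)·Δρ/Δz = g·(Δρ/ρ₀)/Δz = 9.8 × 2.1408 × 10⁻³ / 32 = 6.5562 × 10⁻⁴ s⁻².
N = √(6.5562 × 10⁻⁴) = 0.025605 rad s⁻¹ → T = 2π/N = 245.39 s ≈ 245 s.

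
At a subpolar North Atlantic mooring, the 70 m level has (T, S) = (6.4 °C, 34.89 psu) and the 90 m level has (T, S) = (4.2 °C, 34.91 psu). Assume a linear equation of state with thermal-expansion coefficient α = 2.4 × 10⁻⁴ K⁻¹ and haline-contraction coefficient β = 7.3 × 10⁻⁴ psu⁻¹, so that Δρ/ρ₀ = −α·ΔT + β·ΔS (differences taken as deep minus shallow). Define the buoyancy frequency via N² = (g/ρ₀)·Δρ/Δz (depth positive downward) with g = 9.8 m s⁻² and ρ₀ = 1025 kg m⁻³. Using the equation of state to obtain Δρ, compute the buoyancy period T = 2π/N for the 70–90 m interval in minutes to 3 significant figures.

ΔT = -2.2 K, ΔS = +0.02 psu (deep − shallow).
Δρ/ρ₀ = −αΔT + βΔS = 5.28 × 10⁻⁴ + 1.46 × 10⁻⁵ = 5.426 × 10⁻⁴, so Δρ ≈ 0.5562 kg m⁻³.
N² = (g/ρ₀)·Δρ/Δz = g·(Δρ/ρ₀)/Δz = 9.8 × 5.426 × 10⁻⁴ / 20 = 2.6587 × 10⁻⁴ s⁻².
N = √(2.6587 × 10⁻⁴) = 0.016306 rad s⁻¹ → T = 2π/N = 385.33 s = 6.4222 min ≈ 6.42 min.

6.42 min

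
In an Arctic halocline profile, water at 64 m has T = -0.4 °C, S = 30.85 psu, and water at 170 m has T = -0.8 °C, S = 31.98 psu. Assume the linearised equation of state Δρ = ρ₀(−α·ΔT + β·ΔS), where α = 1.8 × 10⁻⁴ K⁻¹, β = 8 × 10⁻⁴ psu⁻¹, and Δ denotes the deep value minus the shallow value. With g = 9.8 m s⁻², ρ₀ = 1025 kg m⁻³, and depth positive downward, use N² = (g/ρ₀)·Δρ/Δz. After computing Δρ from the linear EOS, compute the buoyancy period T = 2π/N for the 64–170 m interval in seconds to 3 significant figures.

661 s

ΔT = -0.4 K, ΔS = +1.13 psu (deep − shallow).
Δρ/ρ₀ = −αΔT + βΔS = 7.20 × 10⁻⁵ + 9.04 × 10⁻⁴ = 9.76 × 10⁻⁴, so Δρ ≈ 1.000 kg m⁻³.
N² = (g/ρ₀)·Δρ/Δz = g·(Δρ/ρ₀)/Δz = 9.8 × 9.76 × 10⁻⁴ / 106 = 9.0234 × 10⁻⁵ s⁻².
N = √(9.0234 × 10⁻⁵) = 9.4992 × 10⁻³ rad s⁻¹ → T = 2π/N = 661.44 s ≈ 661 s.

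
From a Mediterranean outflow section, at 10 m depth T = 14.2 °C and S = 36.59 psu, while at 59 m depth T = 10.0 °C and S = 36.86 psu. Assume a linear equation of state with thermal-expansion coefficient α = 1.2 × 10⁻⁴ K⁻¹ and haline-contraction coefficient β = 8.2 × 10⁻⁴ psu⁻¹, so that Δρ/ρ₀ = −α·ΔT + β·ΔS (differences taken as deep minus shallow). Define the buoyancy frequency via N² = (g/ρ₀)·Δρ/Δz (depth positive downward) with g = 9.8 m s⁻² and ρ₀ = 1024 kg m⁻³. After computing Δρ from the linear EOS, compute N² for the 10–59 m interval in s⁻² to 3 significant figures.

ΔT = -4.2 K, ΔS = +0.27 psu (deep − shallow).
Δρ/ρ₀ = −αΔT + βΔS = 5.04 × 10⁻⁴ + 2.214 × 10⁻⁴ = 7.254 × 10⁻⁴, so Δρ ≈ 0.7428 kg m⁻³.
N² = (g/ρ₀)·Δρ/Δz = g·(Δρ/ρ₀)/Δz = 9.8 × 7.254 × 10⁻⁴ / 49 = 1.4508 × 10⁻⁴ s⁻² ≈ 1.45 × 10⁻⁴ s⁻².

1.45 × 10⁻⁴ s⁻²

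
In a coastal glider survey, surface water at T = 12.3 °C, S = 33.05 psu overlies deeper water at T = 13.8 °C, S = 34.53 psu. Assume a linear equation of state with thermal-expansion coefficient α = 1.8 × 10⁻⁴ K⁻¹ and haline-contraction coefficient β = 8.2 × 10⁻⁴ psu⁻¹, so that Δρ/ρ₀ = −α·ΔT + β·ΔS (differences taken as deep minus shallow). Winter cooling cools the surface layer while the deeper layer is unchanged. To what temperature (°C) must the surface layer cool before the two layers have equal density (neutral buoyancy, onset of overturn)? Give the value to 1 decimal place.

7.1 °C

Neutral buoyancy requires Δρ = 0, i.e. −α(T_deep − T_surf′) + β(S_deep − S_surf) = 0.
T_surf′ = T_deep − (β/α)·ΔS = 13.8 − (8.2 × 10⁻⁴/1.8 × 10⁻⁴)·(+1.48) = 7.058 °C.
Cooling required: 12.3 − (7.058) = 5.242 °C.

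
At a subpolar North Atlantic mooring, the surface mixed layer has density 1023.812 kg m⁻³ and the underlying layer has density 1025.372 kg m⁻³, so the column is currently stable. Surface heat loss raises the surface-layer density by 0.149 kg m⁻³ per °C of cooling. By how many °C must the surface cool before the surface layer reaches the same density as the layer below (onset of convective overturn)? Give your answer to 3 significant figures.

10.5 °C

Density deficit of the surface layer: 1025.372 − 1023.812 = 1.56 kg m⁻³.
Required change = 1.56 / 0.149 = 10.5 °C.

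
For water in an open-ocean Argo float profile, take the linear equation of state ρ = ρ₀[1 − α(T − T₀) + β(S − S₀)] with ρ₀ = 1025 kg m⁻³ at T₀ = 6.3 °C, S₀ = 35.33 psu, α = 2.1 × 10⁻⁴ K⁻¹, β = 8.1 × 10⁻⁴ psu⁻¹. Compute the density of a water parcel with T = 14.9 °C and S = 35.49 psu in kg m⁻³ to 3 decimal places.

1023.282 kg m⁻³

T − T₀ = +8.6 K, S − S₀ = +0.16 psu.
Bracket = 1 − α·(+8.6) + β·(+0.16) = 1 + (-1.6764 × 10⁻³) = 0.9983236.
ρ = 1025 × 0.9983236 = 1023.282 kg m⁻³.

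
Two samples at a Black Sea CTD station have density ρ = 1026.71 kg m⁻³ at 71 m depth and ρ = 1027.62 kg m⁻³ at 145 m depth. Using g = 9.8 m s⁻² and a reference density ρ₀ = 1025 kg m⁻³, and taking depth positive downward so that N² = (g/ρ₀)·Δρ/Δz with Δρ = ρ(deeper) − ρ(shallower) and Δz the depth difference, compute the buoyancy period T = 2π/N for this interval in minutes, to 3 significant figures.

Δρ = 1027.62 − 1026.71 = 0.91 kg m⁻³ over Δz = 145 − 71 = 74 m.
N² = (9.8/1025) × (0.91/74) = 1.1757 × 10⁻⁴ s⁻².
N = √(1.1757 × 10⁻⁴) = 0.010843 rad s⁻¹, so T = 2π/N = 579.47 s = 9.6578 min ≈ 9.66 min.

9.66 min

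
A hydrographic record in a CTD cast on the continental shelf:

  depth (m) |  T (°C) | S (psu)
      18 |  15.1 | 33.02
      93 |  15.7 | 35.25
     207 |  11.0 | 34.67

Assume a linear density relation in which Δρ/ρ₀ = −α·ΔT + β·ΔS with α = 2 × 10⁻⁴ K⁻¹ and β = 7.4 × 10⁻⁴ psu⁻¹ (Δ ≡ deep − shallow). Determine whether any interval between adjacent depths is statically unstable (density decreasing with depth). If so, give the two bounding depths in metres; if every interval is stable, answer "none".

none

Evaluate Δρ/ρ₀ = −αΔT + βΔS across each adjacent pair:
  18–93 m: −αΔT+βΔS = −(2 × 10⁻⁴)(+0.6)+(7.4 × 10⁻⁴)(+2.23) = 1.5 × 10⁻³ → stable
  93–207 m: −αΔT+βΔS = −(2 × 10⁻⁴)(-4.7)+(7.4 × 10⁻⁴)(-0.58) = 5.1 × 10⁻⁴ → stable
Every interval has Δρ > 0: the column is stably stratified throughout.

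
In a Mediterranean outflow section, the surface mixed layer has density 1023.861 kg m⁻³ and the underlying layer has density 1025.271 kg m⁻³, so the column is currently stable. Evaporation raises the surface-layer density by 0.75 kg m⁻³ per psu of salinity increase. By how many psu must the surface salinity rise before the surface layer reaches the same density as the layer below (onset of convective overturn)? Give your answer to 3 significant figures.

Density deficit of the surface layer: 1025.271 − 1023.861 = 1.41 kg m⁻³.
Required change = 1.41 / 0.75 = 1.88 psu.

1.88 psu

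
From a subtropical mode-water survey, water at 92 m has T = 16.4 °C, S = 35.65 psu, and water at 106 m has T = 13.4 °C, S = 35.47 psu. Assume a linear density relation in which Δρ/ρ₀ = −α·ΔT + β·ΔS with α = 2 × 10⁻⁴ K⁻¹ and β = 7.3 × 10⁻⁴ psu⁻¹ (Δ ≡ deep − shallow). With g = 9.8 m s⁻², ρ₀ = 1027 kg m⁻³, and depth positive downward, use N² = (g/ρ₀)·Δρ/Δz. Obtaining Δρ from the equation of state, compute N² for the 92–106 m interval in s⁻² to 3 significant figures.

3.28 × 10⁻⁴ s⁻²

ΔT = -3.0 K, ΔS = -0.18 psu (deep − shallow).
Δρ/ρ₀ = −αΔT + βΔS = 6.00 × 10⁻⁴ − 1.314 × 10⁻⁴ = 4.686 × 10⁻⁴, so Δρ ≈ 0.4813 kg m⁻³.
N² = (g/ρ₀)·Δρ/Δz = g·(Δρ/ρ₀)/Δz = 9.8 × 4.686 × 10⁻⁴ / 14 = 3.2802 × 10⁻⁴ s⁻² ≈ 3.28 × 10⁻⁴ s⁻².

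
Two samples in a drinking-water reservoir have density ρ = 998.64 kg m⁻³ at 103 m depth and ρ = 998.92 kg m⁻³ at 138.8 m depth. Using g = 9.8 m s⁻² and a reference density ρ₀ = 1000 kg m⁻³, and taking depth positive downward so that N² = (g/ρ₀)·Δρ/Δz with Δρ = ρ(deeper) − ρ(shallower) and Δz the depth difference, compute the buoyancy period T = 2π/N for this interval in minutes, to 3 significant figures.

Δρ = 998.92 − 998.64 = 0.28 kg m⁻³ over Δz = 138.8 − 103 = 35.8 m.
N² = (9.8/1000) × (0.28/35.8) = 7.6648 × 10⁻⁵ s⁻².
N = √(7.6648 × 10⁻⁵) = 8.7549 × 10⁻³ rad s⁻¹, so T = 2π/N = 717.68 s = 11.961 min ≈ 12.0 min.
N² > 0, so the interval is statically stable.

12.0 min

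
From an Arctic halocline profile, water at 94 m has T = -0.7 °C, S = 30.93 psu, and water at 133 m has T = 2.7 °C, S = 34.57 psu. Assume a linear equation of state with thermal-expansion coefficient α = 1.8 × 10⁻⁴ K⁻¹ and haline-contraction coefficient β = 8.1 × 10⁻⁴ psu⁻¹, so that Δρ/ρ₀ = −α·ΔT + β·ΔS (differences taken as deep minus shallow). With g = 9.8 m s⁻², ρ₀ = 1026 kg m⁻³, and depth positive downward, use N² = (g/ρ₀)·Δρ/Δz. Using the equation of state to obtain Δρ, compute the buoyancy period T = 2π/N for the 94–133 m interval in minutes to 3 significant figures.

4.32 min

ΔT = +3.4 K, ΔS = +3.64 psu (deep − shallow).
Δρ/ρ₀ = −αΔT + βΔS = -6.12 × 10⁻⁴ + 2.9484 × 10⁻³ = 2.3364 × 10⁻³, so Δρ ≈ 2.397 kg m⁻³.
N² = (g/ρ₀)·Δρ/Δz = g·(Δρ/ρ₀)/Δz = 9.8 × 2.3364 × 10⁻³ / 39 = 5.8710 × 10⁻⁴ s⁻².
N = √(5.8710 × 10⁻⁴) = 0.024230 rad s⁻¹ → T = 2π/N = 259.31 s = 4.3218 min ≈ 4.32 min.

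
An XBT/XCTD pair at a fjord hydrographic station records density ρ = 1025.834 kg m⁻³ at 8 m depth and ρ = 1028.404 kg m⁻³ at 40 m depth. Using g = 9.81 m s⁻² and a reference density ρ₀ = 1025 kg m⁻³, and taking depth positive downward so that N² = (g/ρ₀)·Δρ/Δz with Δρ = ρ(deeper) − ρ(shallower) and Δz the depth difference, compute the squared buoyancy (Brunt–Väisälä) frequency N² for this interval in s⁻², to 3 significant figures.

Δρ = 1028.404 − 1025.834 = 2.570 kg m⁻³ over Δz = 40 − 8 = 32 m.
N² = (9.81/1025) × (2.570/32) = 7.6865 × 10⁻⁴ s⁻² ≈ 7.69 × 10⁻⁴ s⁻².
N² > 0, so the interval is statically stable.

7.69 × 10⁻⁴ s⁻²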